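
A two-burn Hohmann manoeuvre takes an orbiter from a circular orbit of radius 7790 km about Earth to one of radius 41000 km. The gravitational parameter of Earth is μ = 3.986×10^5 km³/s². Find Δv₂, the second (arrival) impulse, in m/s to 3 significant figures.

The Hohmann ellipse has a_t = (r₁ + r₂)/2 = 24395 km.
On the circular orbit at r = 41000 km, v_c = √(μ/r) = 3.118 km/s.
Transfer-orbit speed at the same r (vis-viva, a = a_t): v_t = √[μ(2/r − 1/a_t)] = 1.762 km/s.
Δv₂ = |v_t − v_c| = |1.762 − 3.118| = 1.356 km/s.

Δv₂ = 1360 m/s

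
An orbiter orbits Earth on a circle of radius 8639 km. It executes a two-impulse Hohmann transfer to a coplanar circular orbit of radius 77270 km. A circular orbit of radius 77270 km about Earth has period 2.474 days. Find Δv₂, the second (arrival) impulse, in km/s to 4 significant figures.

Δv₂ = 1.253 km/s

From Kepler's third law T² = 4π²r³/μ at r = 77270 km, T = 2.474 days = 2.474 × 86400 s = 2.137536×10^5 s: μ = 4π²r³/T² = 3.98626×10^5 km³/s².
Semi-major axis of the transfer orbit: a_t = (8639 + 77270)/2 = 42954.5 km.
Circular speed at r = 77270 km: v_c = √(μ/r) = 2.2713 km/s.
Vis-viva on the transfer ellipse at r = 77270 km gives v_t = √[μ(2/r − 1/a_t)] = 1.0186 km/s.
Δv₂ = |v_t − v_c| = |1.0186 − 2.2713| = 1.253 km/s.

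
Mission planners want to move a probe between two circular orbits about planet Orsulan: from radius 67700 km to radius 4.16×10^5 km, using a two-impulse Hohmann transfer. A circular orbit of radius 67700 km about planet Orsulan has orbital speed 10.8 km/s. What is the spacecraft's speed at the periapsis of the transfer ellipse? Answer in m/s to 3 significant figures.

v = 14200 m/s

From the circular-orbit relation v² = μ/r at r = 67700 km: μ = v²r = (10.8)² × 67700 = 7.89653×10^6 km³/s².
Transfer-ellipse semi-major axis a_t = (r₁ + r₂)/2 = (67700 + 4.160×10^5)/2 = 2.4185×10^5 km.
The periapsis of the transfer ellipse is at r = 67700 km.
Vis-viva: v = √[μ(2/r − 1/a_t)] = √[7.89653×10^6 × (2/67700 − 1/2.4185×10^5)] = 14.16 km/s.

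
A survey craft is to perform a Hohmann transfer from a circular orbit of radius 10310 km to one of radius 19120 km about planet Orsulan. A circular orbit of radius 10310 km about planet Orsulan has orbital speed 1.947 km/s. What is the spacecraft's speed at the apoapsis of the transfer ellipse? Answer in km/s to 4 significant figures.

From the circular-orbit relation v² = μ/r at r = 10310 km: μ = v²r = (1.947)² × 10310 = 39083.2 km³/s².
The Hohmann ellipse has a_t = (r₁ + r₂)/2 = 14715 km.
The apoapsis of the transfer ellipse is at r = 19120 km.
Applying v² = μ(2/r − 1/a_t): v = 1.197 km/s.

v = 1.197 km/s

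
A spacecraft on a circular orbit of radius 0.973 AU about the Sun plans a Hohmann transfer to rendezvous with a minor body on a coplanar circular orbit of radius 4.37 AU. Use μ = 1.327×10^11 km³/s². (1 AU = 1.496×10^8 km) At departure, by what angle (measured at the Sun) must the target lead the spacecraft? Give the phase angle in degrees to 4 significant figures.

φ = 93.96°

In km: r₁ = 0.973 × 1.496×10^8 = 1.455608×10^8 km; r₂ = 4.37 × 1.496×10^8 = 6.53752×10^8 km.
Transfer-ellipse semi-major axis a_t = (r₁ + r₂)/2 = (1.455608×10^8 + 6.53752×10^8)/2 = 3.996564×10^8 km.
The half-period of the transfer ellipse is t = π√(a_t³/μ) = 6.8904×10^7 s.
The target's mean motion on its circular orbit is ω₂ = √(μ/r₂³) = 2.1793×10^-8 rad/s.
Angle swept by the target during transfer: ω₂·t = 1.5016 rad = 86.04°.
Arrival is 180° from departure on the ellipse, so φ = 180° − 86.04° = 93.96°.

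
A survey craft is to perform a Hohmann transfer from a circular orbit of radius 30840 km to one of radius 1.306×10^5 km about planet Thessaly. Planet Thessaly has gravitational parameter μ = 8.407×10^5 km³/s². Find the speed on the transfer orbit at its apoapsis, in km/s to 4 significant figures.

v = 1.568 km/s

The Hohmann ellipse has a_t = (r₁ + r₂)/2 = 80720 km.
At apoapsis, r = 1.306×10^5 km.
Applying v² = μ(2/r − 1/a_t): v = 1.568 km/s.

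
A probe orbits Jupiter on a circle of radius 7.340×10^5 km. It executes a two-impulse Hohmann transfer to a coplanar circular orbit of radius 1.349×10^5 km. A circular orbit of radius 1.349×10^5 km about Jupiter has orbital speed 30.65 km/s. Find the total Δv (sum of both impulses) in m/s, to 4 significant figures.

From the circular-orbit relation v² = μ/r at r = 1.349×10^5 km: μ = v²r = (30.65)² × 1.349×10^5 = 1.26728×10^8 km³/s².
Transfer-ellipse semi-major axis a_t = (r₁ + r₂)/2 = (7.340×10^5 + 1.349×10^5)/2 = 4.3445×10^5 km.
Circular speed at r₁: v₁ = √(μ/r₁) = √(1.26728×10^8/7.340×10^5) = 13.14 km/s.
Transfer-orbit speed at r₁ (vis-viva): v_a = √[μ(2/r₁ − 1/a_t)] = 7.322 km/s.
First burn Δv₁ = |v_a − v₁| = 5.818 km/s.
At r₂, v₂ = √(μ/r₂) = 30.650 km/s.
Transfer-orbit speed at r₂: v_p = √[μ(2/r₂ − 1/a_t)] = 39.839 km/s.
Second burn Δv₂ = |v₂ − v_p| = 9.189 km/s.
Total Δv = Δv₁ + Δv₂ = 15.01 km/s.

Δv = 15010 m/s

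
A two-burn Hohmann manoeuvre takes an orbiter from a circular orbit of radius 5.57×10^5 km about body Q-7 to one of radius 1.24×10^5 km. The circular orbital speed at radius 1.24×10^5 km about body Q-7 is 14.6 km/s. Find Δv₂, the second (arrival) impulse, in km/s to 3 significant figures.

Δv₂ = 4.07 km/s

From the circular-orbit relation v² = μ/r at r = 1.24×10^5 km: μ = v²r = (14.6)² × 1.24×10^5 = 2.64318×10^7 km³/s².
Transfer-ellipse semi-major axis a_t = (r₁ + r₂)/2 = (5.570×10^5 + 1.240×10^5)/2 = 3.405×10^5 km.
Circular speed at r = 1.240×10^5 km: v_c = √(μ/r) = 14.600 km/s.
Vis-viva on the transfer ellipse at r = 1.240×10^5 km gives v_t = √[μ(2/r − 1/a_t)] = 18.673 km/s.
Δv₂ = |v_t − v_c| = |18.673 − 14.600| = 4.073 km/s.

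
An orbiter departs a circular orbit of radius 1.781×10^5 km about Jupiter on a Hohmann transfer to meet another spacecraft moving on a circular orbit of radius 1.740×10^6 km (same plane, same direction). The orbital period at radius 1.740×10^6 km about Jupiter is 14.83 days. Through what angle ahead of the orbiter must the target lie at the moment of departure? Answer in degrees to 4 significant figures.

From Kepler's third law T² = 4π²r³/μ at r = 1.740×10^6 km, T = 14.83 days = 14.83 × 86400 s = 1.281312×10^6 s: μ = 4π²r³/T² = 1.26677×10^8 km³/s².
The Hohmann ellipse has a_t = (r₁ + r₂)/2 = 9.5905×10^5 km.
The half-period of the transfer ellipse is t = π√(a_t³/μ) = 2.6216×10^5 s.
Target angular speed ω₂ = √(μ/r₂³) = 4.9037×10^-6 rad/s.
Angle swept by the target during transfer: ω₂·t = 1.28555 rad = 73.66°.
The orbiter traverses 180° on the transfer ellipse, so the target must lead by 180° − 73.66° = 106.3°.

φ = 106.3°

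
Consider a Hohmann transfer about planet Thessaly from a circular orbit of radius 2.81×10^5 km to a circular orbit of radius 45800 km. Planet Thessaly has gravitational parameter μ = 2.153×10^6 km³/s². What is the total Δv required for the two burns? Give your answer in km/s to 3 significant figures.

Transfer-ellipse semi-major axis a_t = (r₁ + r₂)/2 = (2.810×10^5 + 45800)/2 = 1.634×10^5 km.
At r₁ the circular-orbit speed is v₁ = √(μ/r₁) = 2.76802 km/s.
Transfer-orbit speed at r₁ (vis-viva equation): v_a = √[μ(2/r₁ − 1/a_t)] = 1.46547 km/s.
First burn Δv₁ = |v_a − v₁| = 1.30255 km/s.
At r₂, v₂ = √(μ/r₂) = 6.85629 km/s.
Transfer-orbit speed at r₂: v_p = √[μ(2/r₂ − 1/a_t)] = 8.99117 km/s.
Second burn Δv₂ = |v₂ − v_p| = 2.13488 km/s.
Total Δv = Δv₁ + Δv₂ = 3.437 km/s.

Δv = 3.44 km/s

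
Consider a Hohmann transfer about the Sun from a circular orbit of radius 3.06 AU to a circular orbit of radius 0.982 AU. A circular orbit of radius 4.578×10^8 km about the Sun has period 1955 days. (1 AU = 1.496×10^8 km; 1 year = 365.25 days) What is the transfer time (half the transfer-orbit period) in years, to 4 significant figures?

t = 1.436 years

From Kepler's third law T² = 4π²r³/μ at r = 4.578×10^8 km, T = 1955 days = 1955 × 86400 s = 1.68912×10^8 s: μ = 4π²r³/T² = 1.32760×10^11 km³/s².
In km: r₁ = 3.06 × 1.496×10^8 = 4.57776×10^8 km; r₂ = 0.982 × 1.496×10^8 = 1.469072×10^8 km.
Semi-major axis of the transfer orbit: a_t = (4.57776×10^8 + 1.469072×10^8)/2 = 3.023416×10^8 km.
Half the transfer-orbit period gives t = π√(a_t³/μ) = 4.533×10^7 s.
Converting: 4.533×10^7 s ÷ 3.15576×10^7 s/year (365.25 × 86400) = 1.436 years.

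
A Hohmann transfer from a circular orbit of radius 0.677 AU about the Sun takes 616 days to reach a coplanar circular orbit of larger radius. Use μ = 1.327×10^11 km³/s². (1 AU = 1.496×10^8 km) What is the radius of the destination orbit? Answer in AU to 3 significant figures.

In km: r₁ = 0.677 × 1.496×10^8 = 1.012792×10^8 km.
Transfer time t = 616 days = 5.32224×10^7 s, and t = π√(a_t³/μ).
So a_t = (μ t²/π²)^(1/3) = (1.327×10^11 × (5.32224×10^7)² / π²)^(1/3) = 3.3645×10^8 km.
Since a_t = (r₁ + r₂)/2, r₂ = 2a_t − r₁ = 2×3.3645×10^8 − 1.012792×10^8 = 5.716208×10^8 km.
In AU: r₂ = 5.716208×10^8 / 1.496×10^8 = 3.82 AU.

r₂ = 3.82 AU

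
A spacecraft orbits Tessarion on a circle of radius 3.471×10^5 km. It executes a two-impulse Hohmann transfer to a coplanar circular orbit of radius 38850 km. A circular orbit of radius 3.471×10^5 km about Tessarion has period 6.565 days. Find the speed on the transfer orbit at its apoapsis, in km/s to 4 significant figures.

From Kepler's third law T² = 4π²r³/μ at r = 3.471×10^5 km, T = 6.565 days = 6.565 × 86400 s = 5.67216×10^5 s: μ = 4π²r³/T² = 5.13129×10^6 km³/s².
Semi-major axis of the transfer orbit: a_t = (3.471×10^5 + 38850)/2 = 1.92975×10^5 km.
The apoapsis of the transfer ellipse is at r = 3.471×10^5 km.
From the vis-viva equation, v = √[μ(2/r − 1/a_t)] = 1.725 km/s.

v = 1.725 km/s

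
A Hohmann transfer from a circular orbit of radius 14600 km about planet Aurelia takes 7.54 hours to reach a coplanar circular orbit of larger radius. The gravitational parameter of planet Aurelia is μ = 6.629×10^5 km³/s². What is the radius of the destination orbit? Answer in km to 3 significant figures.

r₂ = 58800 km

Transfer time t = 7.54 hours = 27144 s, and t = π√(a_t³/μ).
So a_t = (μ t²/π²)^(1/3) = (6.629×10^5 × (27144)² / π²)^(1/3) = 36714 km.
Since a_t = (r₁ + r₂)/2, r₂ = 2a_t − r₁ = 2×36714 − 14600 = 58828 km.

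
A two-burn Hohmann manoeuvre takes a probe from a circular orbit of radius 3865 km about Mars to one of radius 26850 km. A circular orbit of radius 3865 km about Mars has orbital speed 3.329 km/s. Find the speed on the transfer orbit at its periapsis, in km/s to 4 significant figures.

v = 4.402 km/s

From the circular-orbit relation v² = μ/r at r = 3865 km: μ = v²r = (3.329)² × 3865 = 42832.9 km³/s².
Transfer-ellipse semi-major axis a_t = (r₁ + r₂)/2 = (3865 + 26850)/2 = 15357.5 km.
At periapsis, r = 3865 km.
From the vis-viva equation, v = √[μ(2/r − 1/a_t)] = 4.402 km/s.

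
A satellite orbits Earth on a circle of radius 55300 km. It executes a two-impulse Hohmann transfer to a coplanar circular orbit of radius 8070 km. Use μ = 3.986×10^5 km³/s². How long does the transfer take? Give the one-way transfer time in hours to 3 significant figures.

Transfer-ellipse semi-major axis a_t = (r₁ + r₂)/2 = (55300 + 8070)/2 = 31685 km.
Half the transfer-orbit period gives t = π√(a_t³/μ) = 28065 s.
Converting: 28065 s ÷ 3600 s/hour = 7.80 hours.

t = 7.80 hours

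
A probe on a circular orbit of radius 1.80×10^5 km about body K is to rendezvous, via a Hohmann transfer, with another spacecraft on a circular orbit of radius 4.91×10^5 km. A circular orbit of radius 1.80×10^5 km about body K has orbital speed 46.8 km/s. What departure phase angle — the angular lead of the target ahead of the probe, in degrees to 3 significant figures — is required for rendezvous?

From the circular-orbit relation v² = μ/r at r = 1.80×10^5 km: μ = v²r = (46.8)² × 1.80×10^5 = 3.94243×10^8 km³/s².
Transfer-ellipse semi-major axis a_t = (r₁ + r₂)/2 = (1.800×10^5 + 4.910×10^5)/2 = 3.355×10^5 km.
The half-period of the transfer ellipse is t = π√(a_t³/μ) = 30747.3 s.
Target angular speed ω₂ = √(μ/r₂³) = 5.77112×10^-5 rad/s.
Angle swept by the target during transfer: ω₂·t = 1.7745 rad = 101.7°.
The probe traverses 180° on the transfer ellipse, so the target must lead by 180° − 101.7° = 78.3°.

φ = 78.3°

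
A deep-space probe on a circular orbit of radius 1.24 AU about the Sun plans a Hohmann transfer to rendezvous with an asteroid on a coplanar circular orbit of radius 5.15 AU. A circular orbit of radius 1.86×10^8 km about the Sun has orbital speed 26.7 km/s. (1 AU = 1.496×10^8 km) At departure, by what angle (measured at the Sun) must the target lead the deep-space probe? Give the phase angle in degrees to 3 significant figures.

From the circular-orbit relation v² = μ/r at r = 1.86×10^8 km: μ = v²r = (26.7)² × 1.86×10^8 = 1.32598×10^11 km³/s².
In km: r₁ = 1.24 × 1.496×10^8 = 1.85504×10^8 km; r₂ = 5.15 × 1.496×10^8 = 7.7044×10^8 km.
Transfer-ellipse semi-major axis a_t = (r₁ + r₂)/2 = (1.85504×10^8 + 7.7044×10^8)/2 = 4.77972×10^8 km.
Transfer time t = π√(a_t³/μ) = 9.01542×10^7 s.
Target angular speed ω₂ = √(μ/r₂³) = 1.70278×10^-8 rad/s.
Angle swept by the target during transfer: ω₂·t = 1.53513 rad = 87.96°.
The deep-space probe traverses 180° on the transfer ellipse, so the target must lead by 180° − 87.96° = 92.0°.

φ = 92.0°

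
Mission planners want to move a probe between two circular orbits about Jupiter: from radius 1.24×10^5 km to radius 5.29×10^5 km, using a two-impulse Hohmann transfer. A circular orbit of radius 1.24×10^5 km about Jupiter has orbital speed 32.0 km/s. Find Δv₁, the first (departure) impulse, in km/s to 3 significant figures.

From the circular-orbit relation v² = μ/r at r = 1.24×10^5 km: μ = v²r = (32.0)² × 1.24×10^5 = 1.26976×10^8 km³/s².
Semi-major axis of the transfer orbit: a_t = (1.240×10^5 + 5.290×10^5)/2 = 3.265×10^5 km.
Circular speed at r = 1.240×10^5 km: v_c = √(μ/r) = 32.000 km/s.
Transfer-orbit speed at the same r (vis-viva, a = a_t): v_t = √[μ(2/r − 1/a_t)] = 40.732 km/s.
Δv₁ = |v_t − v_c| = |40.732 − 32.000| = 8.732 km/s.

Δv₁ = 8.73 km/s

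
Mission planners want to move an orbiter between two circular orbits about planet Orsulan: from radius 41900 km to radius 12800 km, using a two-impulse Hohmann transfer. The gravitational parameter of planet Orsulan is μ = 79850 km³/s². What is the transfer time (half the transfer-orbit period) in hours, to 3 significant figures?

t = 14.0 hours

The Hohmann ellipse has a_t = (r₁ + r₂)/2 = 27350 km.
Half the transfer-orbit period gives t = π√(a_t³/μ) = 50290 s.
Converting: 50290 s ÷ 3600 s/hour = 14.0 hours.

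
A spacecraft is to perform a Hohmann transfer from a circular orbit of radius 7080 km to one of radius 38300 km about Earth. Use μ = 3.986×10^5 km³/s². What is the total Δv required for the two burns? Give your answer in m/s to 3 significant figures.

Transfer-ellipse semi-major axis a_t = (r₁ + r₂)/2 = (7080 + 38300)/2 = 22690 km.
At r₁ the circular-orbit speed is v₁ = √(μ/r₁) = 7.503 km/s.
Transfer-orbit speed at r₁ (vis-viva equation): v_p = √[μ(2/r₁ − 1/a_t)] = 9.748 km/s.
First burn Δv₁ = |v_p − v₁| = 2.245 km/s.
At r₂, v₂ = √(μ/r₂) = 3.226 km/s.
Transfer-orbit speed at r₂: v_a = √[μ(2/r₂ − 1/a_t)] = 1.802 km/s.
Second burn Δv₂ = |v₂ − v_a| = 1.424 km/s.
Total Δv = Δv₁ + Δv₂ = 3.669 km/s.

Δv = 3670 m/s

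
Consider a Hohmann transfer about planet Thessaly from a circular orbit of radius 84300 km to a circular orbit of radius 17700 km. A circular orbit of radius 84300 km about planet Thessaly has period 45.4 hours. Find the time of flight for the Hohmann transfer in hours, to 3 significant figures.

From Kepler's third law T² = 4π²r³/μ at r = 84300 km, T = 45.4 hours = 45.4 × 3600 s = 1.6344×10^5 s: μ = 4π²r³/T² = 8.85372×10^5 km³/s².
Semi-major axis of the transfer orbit: a_t = (84300 + 17700)/2 = 51000 km.
Half the transfer-orbit period gives t = π√(a_t³/μ) = 38450 s.
Converting: 38450 s ÷ 3600 s/hour = 10.7 hours.

t = 10.7 hours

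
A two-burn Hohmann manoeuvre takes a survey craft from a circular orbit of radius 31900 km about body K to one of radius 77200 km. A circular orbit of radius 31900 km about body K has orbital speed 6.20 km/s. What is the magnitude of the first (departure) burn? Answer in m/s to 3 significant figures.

From the circular-orbit relation v² = μ/r at r = 31900 km: μ = v²r = (6.20)² × 31900 = 1.22624×10^6 km³/s².
Semi-major axis of the transfer orbit: a_t = (31900 + 77200)/2 = 54550 km.
Circular speed at r = 31900 km: v_c = √(μ/r) = 6.200 km/s.
Vis-viva on the transfer ellipse at r = 31900 km gives v_t = √[μ(2/r − 1/a_t)] = 7.376 km/s.
Δv₁ = |v_t − v_c| = |7.376 − 6.200| = 1.176 km/s.

Δv₁ = 1180 m/s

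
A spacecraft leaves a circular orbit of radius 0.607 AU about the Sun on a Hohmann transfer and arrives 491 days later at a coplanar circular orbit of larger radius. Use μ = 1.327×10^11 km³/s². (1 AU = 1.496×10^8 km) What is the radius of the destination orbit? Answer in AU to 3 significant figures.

In km: r₁ = 0.607 × 1.496×10^8 = 9.08072×10^7 km.
Transfer time t = 491 days = 4.24224×10^7 s, and t = π√(a_t³/μ).
So a_t = (μ t²/π²)^(1/3) = (1.327×10^11 × (4.24224×10^7)² / π²)^(1/3) = 2.8924×10^8 km.
Since a_t = (r₁ + r₂)/2, r₂ = 2a_t − r₁ = 2×2.8924×10^8 − 9.08072×10^7 = 4.876728×10^8 km.
In AU: r₂ = 4.876728×10^8 / 1.496×10^8 = 3.26 AU.

r₂ = 3.26 AU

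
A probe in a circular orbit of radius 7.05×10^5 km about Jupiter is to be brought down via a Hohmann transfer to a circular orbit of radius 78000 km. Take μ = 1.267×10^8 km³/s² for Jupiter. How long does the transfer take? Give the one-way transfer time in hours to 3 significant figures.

t = 19.0 hours

Transfer-ellipse semi-major axis a_t = (r₁ + r₂)/2 = (7.050×10^5 + 78000)/2 = 3.915×10^5 km.
Transfer time t = π√(a_t³/μ) = π√((3.915×10^5)³ / 1.267×10^8) = 68370 s.
Converting: 68370 s ÷ 3600 s/hour = 19.0 hours.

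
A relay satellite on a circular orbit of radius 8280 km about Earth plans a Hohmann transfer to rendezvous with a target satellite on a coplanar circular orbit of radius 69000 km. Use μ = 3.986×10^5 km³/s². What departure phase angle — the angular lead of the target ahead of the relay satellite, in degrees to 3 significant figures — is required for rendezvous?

Transfer-ellipse semi-major axis a_t = (r₁ + r₂)/2 = (8280 + 69000)/2 = 38640 km.
The half-period of the transfer ellipse is t = π√(a_t³/μ) = 37795 s.
Target angular speed ω₂ = √(μ/r₂³) = 3.4833×10^-5 rad/s.
Angle swept by the target during transfer: ω₂·t = 1.3165 rad = 75.43°.
The relay satellite traverses 180° on the transfer ellipse, so the target must lead by 180° − 75.43° = 105°.

φ = 105°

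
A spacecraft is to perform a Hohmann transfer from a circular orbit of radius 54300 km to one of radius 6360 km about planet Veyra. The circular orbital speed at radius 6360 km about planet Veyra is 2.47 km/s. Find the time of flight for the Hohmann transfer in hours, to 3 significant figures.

From the circular-orbit relation v² = μ/r at r = 6360 km: μ = v²r = (2.47)² × 6360 = 38801.7 km³/s².
The Hohmann ellipse has a_t = (r₁ + r₂)/2 = 30330 km.
By Kepler's third law the transfer-orbit period is T = 2π√(a_t³/μ), so t = T/2 = 84240 s.
Converting: 84240 s ÷ 3600 s/hour = 23.4 hours.

t = 23.4 hours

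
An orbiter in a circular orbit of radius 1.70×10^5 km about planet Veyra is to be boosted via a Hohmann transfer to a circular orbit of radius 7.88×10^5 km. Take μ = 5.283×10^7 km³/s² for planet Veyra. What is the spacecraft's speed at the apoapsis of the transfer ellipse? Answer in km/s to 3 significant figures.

v = 4.88 km/s

The Hohmann ellipse has a_t = (r₁ + r₂)/2 = 4.790×10^5 km.
The apoapsis of the transfer ellipse is at r = 7.880×10^5 km.
Vis-viva: v = √[μ(2/r − 1/a_t)] = √[5.283×10^7 × (2/7.880×10^5 − 1/4.790×10^5)] = 4.878 km/s.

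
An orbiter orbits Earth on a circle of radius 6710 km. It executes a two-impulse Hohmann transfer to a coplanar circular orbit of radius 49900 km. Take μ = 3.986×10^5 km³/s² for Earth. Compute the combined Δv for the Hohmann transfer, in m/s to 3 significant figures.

Transfer-ellipse semi-major axis a_t = (r₁ + r₂)/2 = (6710 + 49900)/2 = 28305 km.
Circular speed at r₁: v₁ = √(μ/r₁) = √(3.986×10^5/6710) = 7.70739 km/s.
On the transfer ellipse at r₁, v² = μ(2/r − 1/a) gives v_p = √[μ(2/r₁ − 1/a_t)] = 10.2335 km/s.
First burn Δv₁ = |v_p − v₁| = 2.526 km/s.
At r₂, v₂ = √(μ/r₂) = 2.826 km/s.
Transfer-orbit speed at r₂: v_a = √[μ(2/r₂ − 1/a_t)] = 1.376 km/s.
Second burn Δv₂ = |v₂ − v_a| = 1.450 km/s.
Δv = Δv₁ + Δv₂ = 2.526 + 1.450 = 3.976 km/s.

Δv = 3980 m/s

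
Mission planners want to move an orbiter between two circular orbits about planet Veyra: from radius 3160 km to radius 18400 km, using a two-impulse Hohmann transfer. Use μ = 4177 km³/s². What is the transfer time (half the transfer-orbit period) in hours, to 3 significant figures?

t = 15.1 hours

The Hohmann ellipse has a_t = (r₁ + r₂)/2 = 10780 km.
Transfer time t = π√(a_t³/μ) = π√((10780)³ / 4177) = 54410 s.
Converting: 54410 s ÷ 3600 s/hour = 15.1 hours.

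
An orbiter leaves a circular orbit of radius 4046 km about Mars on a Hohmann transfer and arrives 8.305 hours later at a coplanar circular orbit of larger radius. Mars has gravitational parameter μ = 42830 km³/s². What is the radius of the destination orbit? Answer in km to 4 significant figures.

r₂ = 27380 km

Transfer time t = 8.305 hours = 29898 s, and t = π√(a_t³/μ).
So a_t = (μ t²/π²)^(1/3) = (42830 × (29898)² / π²)^(1/3) = 15712 km.
Since a_t = (r₁ + r₂)/2, r₂ = 2a_t − r₁ = 2×15712 − 4046 = 27378 km.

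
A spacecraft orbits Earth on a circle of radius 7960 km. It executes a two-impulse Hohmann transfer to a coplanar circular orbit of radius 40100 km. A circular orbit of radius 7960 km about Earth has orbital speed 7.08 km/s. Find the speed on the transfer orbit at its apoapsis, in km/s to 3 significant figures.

v = 1.82 km/s

From the circular-orbit relation v² = μ/r at r = 7960 km: μ = v²r = (7.08)² × 7960 = 3.99006×10^5 km³/s².
Transfer-ellipse semi-major axis a_t = (r₁ + r₂)/2 = (7960 + 40100)/2 = 24030 km.
At apoapsis, r = 40100 km.
From the vis-viva equation, v = √[μ(2/r − 1/a_t)] = 1.816 km/s.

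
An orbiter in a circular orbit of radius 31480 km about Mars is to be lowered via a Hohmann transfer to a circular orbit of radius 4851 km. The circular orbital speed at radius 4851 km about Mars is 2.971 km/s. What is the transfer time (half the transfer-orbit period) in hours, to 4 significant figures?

t = 10.33 hours

From the circular-orbit relation v² = μ/r at r = 4851 km: μ = v²r = (2.971)² × 4851 = 42819.0 km³/s².
Transfer-ellipse semi-major axis a_t = (r₁ + r₂)/2 = (31480 + 4851)/2 = 18165.5 km.
By Kepler's third law the transfer-orbit period is T = 2π√(a_t³/μ), so t = T/2 = 37171 s.
Converting: 37171 s ÷ 3600 s/hour = 10.33 hours.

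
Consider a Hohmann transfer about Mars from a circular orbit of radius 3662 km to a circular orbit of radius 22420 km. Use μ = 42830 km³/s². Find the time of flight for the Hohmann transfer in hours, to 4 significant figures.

t = 6.280 hours

The Hohmann ellipse has a_t = (r₁ + r₂)/2 = 13041 km.
Transfer time t = π√(a_t³/μ) = π√((13041)³ / 42830) = 22607 s.
Converting: 22607 s ÷ 3600 s/hour = 6.280 hours.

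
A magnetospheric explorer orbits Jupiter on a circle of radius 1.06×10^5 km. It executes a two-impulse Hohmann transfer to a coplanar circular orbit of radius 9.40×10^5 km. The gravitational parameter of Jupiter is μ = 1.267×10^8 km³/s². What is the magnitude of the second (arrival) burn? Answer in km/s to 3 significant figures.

Transfer-ellipse semi-major axis a_t = (r₁ + r₂)/2 = (1.060×10^5 + 9.400×10^5)/2 = 5.230×10^5 km.
Circular speed at r = 9.400×10^5 km: v_c = √(μ/r) = 11.61 km/s.
Transfer-orbit speed at the same r (vis-viva, a = a_t): v_t = √[μ(2/r − 1/a_t)] = 5.227 km/s.
Δv₂ = |v_t − v_c| = |5.227 − 11.61| = 6.383 km/s.

Δv₂ = 6.38 km/s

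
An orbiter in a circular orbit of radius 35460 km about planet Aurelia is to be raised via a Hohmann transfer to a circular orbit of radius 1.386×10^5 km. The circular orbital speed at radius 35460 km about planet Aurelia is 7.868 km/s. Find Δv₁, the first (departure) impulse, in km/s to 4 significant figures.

From the circular-orbit relation v² = μ/r at r = 35460 km: μ = v²r = (7.868)² × 35460 = 2.19517×10^6 km³/s².
Transfer-ellipse semi-major axis a_t = (r₁ + r₂)/2 = (35460 + 1.386×10^5)/2 = 87030 km.
Circular speed at r = 35460 km: v_c = √(μ/r) = 7.868 km/s.
Transfer-orbit speed at the same r (vis-viva, a = a_t): v_t = √[μ(2/r − 1/a_t)] = 9.929 km/s.
Δv₁ = |v_t − v_c| = |9.929 − 7.868| = 2.061 km/s.

Δv₁ = 2.061 km/s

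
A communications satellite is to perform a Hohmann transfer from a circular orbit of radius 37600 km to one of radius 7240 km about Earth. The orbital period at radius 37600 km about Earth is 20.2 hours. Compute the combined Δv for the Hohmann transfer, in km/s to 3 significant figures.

Δv = 3.59 km/s

From Kepler's third law T² = 4π²r³/μ at r = 37600 km, T = 20.2 hours = 20.2 × 3600 s = 72720 s: μ = 4π²r³/T² = 3.96840×10^5 km³/s².
The Hohmann ellipse has a_t = (r₁ + r₂)/2 = 22420 km.
Circular speed at r₁: v₁ = √(μ/r₁) = √(3.96840×10^5/37600) = 3.249 km/s.
On the transfer ellipse at r₁, vis-viva equation gives v_a = √[μ(2/r₁ − 1/a_t)] = 1.846 km/s.
First burn Δv₁ = |v_a − v₁| = 1.403 km/s.
Circular speed at r₂: v₂ = √(μ/r₂) = 7.404 km/s.
Transfer-orbit speed at r₂: v_p = √[μ(2/r₂ − 1/a_t)] = 9.588 km/s.
Second burn Δv₂ = |v₂ − v_p| = 2.184 km/s.
Δv = Δv₁ + Δv₂ = 1.403 + 2.184 = 3.587 km/s.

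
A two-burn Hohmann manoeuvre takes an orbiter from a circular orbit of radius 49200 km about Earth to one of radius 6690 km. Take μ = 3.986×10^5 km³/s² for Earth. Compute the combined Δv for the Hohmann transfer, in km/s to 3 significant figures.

Transfer-ellipse semi-major axis a_t = (r₁ + r₂)/2 = (49200 + 6690)/2 = 27945 km.
Circular speed at r₁: v₁ = √(μ/r₁) = √(3.986×10^5/49200) = 2.8463 km/s.
On the transfer ellipse at r₁, v² = μ(2/r − 1/a) gives v_a = √[μ(2/r₁ − 1/a_t)] = 1.3927 km/s.
First burn Δv₁ = |v_a − v₁| = 1.454 km/s.
Circular speed at r₂: v₂ = √(μ/r₂) = 7.7189 km/s.
Transfer-orbit speed at r₂: v_p = √[μ(2/r₂ − 1/a_t)] = 10.242 km/s.
Second burn Δv₂ = |v₂ − v_p| = 2.523 km/s.
Total Δv = Δv₁ + Δv₂ = 3.977 km/s.

Δv = 3.98 km/s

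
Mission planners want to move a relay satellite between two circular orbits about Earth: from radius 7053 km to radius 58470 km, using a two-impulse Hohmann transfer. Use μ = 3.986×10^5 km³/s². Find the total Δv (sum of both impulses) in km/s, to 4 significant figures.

Δv = 3.925 km/s

Transfer-ellipse semi-major axis a_t = (r₁ + r₂)/2 = (7053 + 58470)/2 = 32761.5 km.
At r₁ the circular-orbit speed is v₁ = √(μ/r₁) = 7.5176 km/s.
On the transfer ellipse at r₁, vis-viva gives v_p = √[μ(2/r₁ − 1/a_t)] = 10.043 km/s.
First burn Δv₁ = |v_p − v₁| = 2.525 km/s.
Circular speed at r₂: v₂ = √(μ/r₂) = 2.611 km/s.
Transfer-orbit speed at r₂: v_a = √[μ(2/r₂ − 1/a_t)] = 1.211 km/s.
Second burn Δv₂ = |v₂ − v_a| = 1.400 km/s.
Total Δv = Δv₁ + Δv₂ = 3.925 km/s.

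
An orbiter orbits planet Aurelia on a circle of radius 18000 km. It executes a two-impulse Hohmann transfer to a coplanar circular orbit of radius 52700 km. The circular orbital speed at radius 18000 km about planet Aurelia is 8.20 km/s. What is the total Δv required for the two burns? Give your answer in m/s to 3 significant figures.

Δv = 3180 m/s

From the circular-orbit relation v² = μ/r at r = 18000 km: μ = v²r = (8.20)² × 18000 = 1.21032×10^6 km³/s².
Transfer-ellipse semi-major axis a_t = (r₁ + r₂)/2 = (18000 + 52700)/2 = 35350 km.
At r₁ the circular-orbit speed is v₁ = √(μ/r₁) = 8.2000 km/s.
Transfer-orbit speed at r₁ (vis-viva equation): v_p = √[μ(2/r₁ − 1/a_t)] = 10.012 km/s.
First burn Δv₁ = |v_p − v₁| = 1.812 km/s.
Circular speed at r₂: v₂ = √(μ/r₂) = 4.7923 km/s.
Transfer-orbit speed at r₂: v_a = √[μ(2/r₂ − 1/a_t)] = 3.4197 km/s.
Second burn Δv₂ = |v₂ − v_a| = 1.373 km/s.
Total Δv = Δv₁ + Δv₂ = 3.185 km/s.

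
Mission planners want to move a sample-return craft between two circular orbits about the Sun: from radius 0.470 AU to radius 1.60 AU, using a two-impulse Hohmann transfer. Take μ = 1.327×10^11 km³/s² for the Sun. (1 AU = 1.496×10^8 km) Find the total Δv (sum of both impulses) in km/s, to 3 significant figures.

In km: r₁ = 0.470 × 1.496×10^8 = 7.0312×10^7 km; r₂ = 1.60 × 1.496×10^8 = 2.3936×10^8 km.
Semi-major axis of the transfer orbit: a_t = (7.0312×10^7 + 2.3936×10^8)/2 = 1.54836×10^8 km.
At r₁ the circular-orbit speed is v₁ = √(μ/r₁) = 43.44 km/s.
On the transfer ellipse at r₁, vis-viva gives v_p = √[μ(2/r₁ − 1/a_t)] = 54.01 km/s.
First burn Δv₁ = |v_p − v₁| = 10.57 km/s.
Circular speed at r₂: v₂ = √(μ/r₂) = 23.546 km/s.
Transfer-orbit speed at r₂: v_a = √[μ(2/r₂ − 1/a_t)] = 15.867 km/s.
Second burn Δv₂ = |v₂ − v_a| = 7.679 km/s.
Total Δv = Δv₁ + Δv₂ = 18.25 km/s.

Δv = 18.3 km/s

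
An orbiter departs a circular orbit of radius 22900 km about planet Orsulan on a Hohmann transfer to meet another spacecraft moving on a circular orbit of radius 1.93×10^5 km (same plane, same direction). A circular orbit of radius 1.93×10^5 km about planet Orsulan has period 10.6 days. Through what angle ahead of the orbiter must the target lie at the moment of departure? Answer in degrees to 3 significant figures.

φ = 105°

From Kepler's third law T² = 4π²r³/μ at r = 1.93×10^5 km, T = 10.6 days = 10.6 × 86400 s = 9.1584×10^5 s: μ = 4π²r³/T² = 3.38370×10^5 km³/s².
Semi-major axis of the transfer orbit: a_t = (22900 + 1.930×10^5)/2 = 1.0795×10^5 km.
The half-period of the transfer ellipse is t = π√(a_t³/μ) = 1.91552×10^5 s.
The target's mean motion on its circular orbit is ω₂ = √(μ/r₂³) = 6.86057×10^-6 rad/s.
Angle swept by the target during transfer: ω₂·t = 1.3142 rad = 75.30°.
Arrival is 180° from departure on the ellipse, so φ = 180° − 75.30° = 105°.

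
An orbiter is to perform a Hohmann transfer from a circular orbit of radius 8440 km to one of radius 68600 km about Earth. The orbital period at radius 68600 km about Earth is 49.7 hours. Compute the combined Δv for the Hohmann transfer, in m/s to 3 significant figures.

Δv = 3580 m/s

From Kepler's third law T² = 4π²r³/μ at r = 68600 km, T = 49.7 hours = 49.7 × 3600 s = 1.7892×10^5 s: μ = 4π²r³/T² = 3.98120×10^5 km³/s².
The Hohmann ellipse has a_t = (r₁ + r₂)/2 = 38520 km.
At r₁ the circular-orbit speed is v₁ = √(μ/r₁) = 6.8681 km/s.
Transfer-orbit speed at r₁ (v² = μ(2/r − 1/a)): v_p = √[μ(2/r₁ − 1/a_t)] = 9.1655 km/s.
First burn Δv₁ = |v_p − v₁| = 2.2974 km/s.
At r₂, v₂ = √(μ/r₂) = 2.4090 km/s.
Transfer-orbit speed at r₂: v_a = √[μ(2/r₂ − 1/a_t)] = 1.1276 km/s.
Second burn Δv₂ = |v₂ − v_a| = 1.2814 km/s.
Total Δv = Δv₁ + Δv₂ = 3.579 km/s.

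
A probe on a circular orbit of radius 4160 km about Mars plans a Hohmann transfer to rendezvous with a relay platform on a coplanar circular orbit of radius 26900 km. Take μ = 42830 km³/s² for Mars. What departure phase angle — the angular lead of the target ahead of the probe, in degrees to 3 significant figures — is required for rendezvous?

φ = 101°

Semi-major axis of the transfer orbit: a_t = (4160 + 26900)/2 = 15530 km.
Transfer time t = π√(a_t³/μ) = 29379 s.
Target angular speed ω₂ = √(μ/r₂³) = 4.6908×10^-5 rad/s.
Angle swept by the target during transfer: ω₂·t = 1.3781 rad = 78.96°.
Arrival is 180° from departure on the ellipse, so φ = 180° − 78.96° = 101°.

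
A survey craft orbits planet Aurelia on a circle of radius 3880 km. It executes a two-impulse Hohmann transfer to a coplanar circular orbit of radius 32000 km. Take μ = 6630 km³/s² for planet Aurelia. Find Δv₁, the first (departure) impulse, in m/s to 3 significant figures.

Δv₁ = 439 m/s

Transfer-ellipse semi-major axis a_t = (r₁ + r₂)/2 = (3880 + 32000)/2 = 17940 km.
Circular speed at r = 3880 km: v_c = √(μ/r) = 1.3072 km/s.
Transfer-orbit speed at the same r (vis-viva, a = a_t): v_t = √[μ(2/r − 1/a_t)] = 1.7458 km/s.
Δv₁ = |v_t − v_c| = |1.7458 − 1.3072| = 0.4386 km/s.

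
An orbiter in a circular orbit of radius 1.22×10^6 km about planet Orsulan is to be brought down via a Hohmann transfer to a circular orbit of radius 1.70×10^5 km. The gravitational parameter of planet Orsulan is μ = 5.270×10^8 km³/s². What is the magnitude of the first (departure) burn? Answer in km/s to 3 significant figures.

Transfer-ellipse semi-major axis a_t = (r₁ + r₂)/2 = (1.220×10^6 + 1.700×10^5)/2 = 6.950×10^5 km.
Circular speed at r = 1.220×10^6 km: v_c = √(μ/r) = 20.78 km/s.
Transfer-orbit speed at the same r (vis-viva, a = a_t): v_t = √[μ(2/r − 1/a_t)] = 10.28 km/s.
Δv₁ = |v_t − v_c| = |10.28 − 20.78| = 10.50 km/s.

Δv₁ = 10.5 km/s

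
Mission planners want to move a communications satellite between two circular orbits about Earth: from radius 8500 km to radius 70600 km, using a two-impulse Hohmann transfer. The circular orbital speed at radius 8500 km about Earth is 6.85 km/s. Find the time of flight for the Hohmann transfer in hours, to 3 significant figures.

t = 10.9 hours

From the circular-orbit relation v² = μ/r at r = 8500 km: μ = v²r = (6.85)² × 8500 = 3.98841×10^5 km³/s².
Transfer-ellipse semi-major axis a_t = (r₁ + r₂)/2 = (8500 + 70600)/2 = 39550 km.
Transfer time t = π√(a_t³/μ) = π√((39550)³ / 3.98841×10^5) = 39130 s.
Converting: 39130 s ÷ 3600 s/hour = 10.9 hours.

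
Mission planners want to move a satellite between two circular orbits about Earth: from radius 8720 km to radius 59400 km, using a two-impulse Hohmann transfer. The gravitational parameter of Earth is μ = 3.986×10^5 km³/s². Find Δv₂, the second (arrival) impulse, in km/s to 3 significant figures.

Δv₂ = 1.28 km/s

Semi-major axis of the transfer orbit: a_t = (8720 + 59400)/2 = 34060 km.
Circular speed at r = 59400 km: v_c = √(μ/r) = 2.5905 km/s.
Vis-viva on the transfer ellipse at r = 59400 km gives v_t = √[μ(2/r − 1/a_t)] = 1.3107 km/s.
Δv₂ = |v_t − v_c| = |1.3107 − 2.5905| = 1.280 km/s.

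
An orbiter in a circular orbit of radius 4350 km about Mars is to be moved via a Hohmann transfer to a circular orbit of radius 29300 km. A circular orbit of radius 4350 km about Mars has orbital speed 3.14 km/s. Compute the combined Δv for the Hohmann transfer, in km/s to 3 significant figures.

From the circular-orbit relation v² = μ/r at r = 4350 km: μ = v²r = (3.14)² × 4350 = 42889.3 km³/s².
Semi-major axis of the transfer orbit: a_t = (4350 + 29300)/2 = 16825 km.
At r₁ the circular-orbit speed is v₁ = √(μ/r₁) = 3.1400 km/s.
Transfer-orbit speed at r₁ (v² = μ(2/r − 1/a)): v_p = √[μ(2/r₁ − 1/a_t)] = 4.1437 km/s.
First burn Δv₁ = |v_p − v₁| = 1.0037 km/s.
Circular speed at r₂: v₂ = √(μ/r₂) = 1.209875 km/s.
Transfer-orbit speed at r₂: v_a = √[μ(2/r₂ − 1/a_t)] = 0.6151876 km/s.
Second burn Δv₂ = |v₂ − v_a| = 0.59469 km/s.
Total Δv = Δv₁ + Δv₂ = 1.598 km/s.

Δv = 1.60 km/s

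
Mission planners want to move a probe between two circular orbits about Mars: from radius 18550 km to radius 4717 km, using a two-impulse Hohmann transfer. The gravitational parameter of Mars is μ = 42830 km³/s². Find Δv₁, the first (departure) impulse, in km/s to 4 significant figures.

Transfer-ellipse semi-major axis a_t = (r₁ + r₂)/2 = (18550 + 4717)/2 = 11633.5 km.
Circular speed at r = 18550 km: v_c = √(μ/r) = 1.5195 km/s.
Vis-viva on the transfer ellipse at r = 18550 km gives v_t = √[μ(2/r − 1/a_t)] = 0.96756 km/s.
Δv₁ = |v_t − v_c| = |0.96756 − 1.5195| = 0.5519 km/s.

Δv₁ = 0.5519 km/s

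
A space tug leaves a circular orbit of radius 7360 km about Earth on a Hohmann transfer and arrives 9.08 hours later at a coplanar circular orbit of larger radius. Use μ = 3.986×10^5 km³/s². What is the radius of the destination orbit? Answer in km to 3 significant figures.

Transfer time t = 9.08 hours = 32688 s, and t = π√(a_t³/μ).
So a_t = (μ t²/π²)^(1/3) = (3.986×10^5 × (32688)² / π²)^(1/3) = 35076 km.
Since a_t = (r₁ + r₂)/2, r₂ = 2a_t − r₁ = 2×35076 − 7360 = 62792 km.

r₂ = 62800 km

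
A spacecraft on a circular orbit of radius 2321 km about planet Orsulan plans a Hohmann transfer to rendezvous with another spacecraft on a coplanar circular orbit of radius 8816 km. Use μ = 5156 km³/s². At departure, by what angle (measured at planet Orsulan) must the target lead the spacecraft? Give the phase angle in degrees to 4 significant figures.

φ = 89.64°

Semi-major axis of the transfer orbit: a_t = (2321 + 8816)/2 = 5568.5 km.
Transfer time t = π√(a_t³/μ) = 18180 s.
The target's mean motion on its circular orbit is ω₂ = √(μ/r₂³) = 8.675×10^-5 rad/s.
Angle swept by the target during transfer: ω₂·t = 1.577 rad = 90.36°.
The spacecraft traverses 180° on the transfer ellipse, so the target must lead by 180° − 90.36° = 89.64°.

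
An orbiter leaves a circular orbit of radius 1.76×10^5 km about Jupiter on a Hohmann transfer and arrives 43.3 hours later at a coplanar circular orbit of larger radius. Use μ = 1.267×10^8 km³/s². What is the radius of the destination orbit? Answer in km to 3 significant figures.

r₂ = 1.18×10^6 km

Transfer time t = 43.3 hours = 1.5588×10^5 s, and t = π√(a_t³/μ).
So a_t = (μ t²/π²)^(1/3) = (1.267×10^8 × (1.5588×10^5)² / π²)^(1/3) = 6.7819×10^5 km.
Since a_t = (r₁ + r₂)/2, r₂ = 2a_t − r₁ = 2×6.7819×10^5 − 1.760×10^5 = 1.18038×10^6 km.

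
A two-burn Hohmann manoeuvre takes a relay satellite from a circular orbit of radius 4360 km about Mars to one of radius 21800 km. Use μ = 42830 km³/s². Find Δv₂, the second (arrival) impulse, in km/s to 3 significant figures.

Transfer-ellipse semi-major axis a_t = (r₁ + r₂)/2 = (4360 + 21800)/2 = 13080 km.
On the circular orbit at r = 21800 km, v_c = √(μ/r) = 1.40167 km/s.
Transfer-orbit speed at the same r (vis-viva, a = a_t): v_t = √[μ(2/r − 1/a_t)] = 0.809255 km/s.
Δv₂ = |v_t − v_c| = |0.809255 − 1.40167| = 0.5924 km/s.

Δv₂ = 0.592 km/s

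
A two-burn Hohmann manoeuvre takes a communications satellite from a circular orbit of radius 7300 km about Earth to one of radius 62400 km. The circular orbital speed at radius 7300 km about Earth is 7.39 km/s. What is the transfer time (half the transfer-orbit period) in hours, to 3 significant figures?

From the circular-orbit relation v² = μ/r at r = 7300 km: μ = v²r = (7.39)² × 7300 = 3.98668×10^5 km³/s².
Transfer-ellipse semi-major axis a_t = (r₁ + r₂)/2 = (7300 + 62400)/2 = 34850 km.
Transfer time t = π√(a_t³/μ) = π√((34850)³ / 3.98668×10^5) = 32370 s.
Converting: 32370 s ÷ 3600 s/hour = 8.99 hours.

t = 8.99 hours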